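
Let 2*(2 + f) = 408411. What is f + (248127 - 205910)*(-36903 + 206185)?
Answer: 14293564795/2 ≈ 7.1468e+9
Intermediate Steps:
f = 408407/2 (f = -2 + (1/2)*408411 = -2 + 408411/2 = 408407/2 ≈ 2.0420e+5)
f + (248127 - 205910)*(-36903 + 206185) = 408407/2 + (248127 - 205910)*(-36903 + 206185) = 408407/2 + 42217*169282 = 408407/2 + 7146578194 = 14293564795/2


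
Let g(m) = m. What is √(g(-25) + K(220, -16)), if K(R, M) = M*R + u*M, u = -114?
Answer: I*√1721 ≈ 41.485*I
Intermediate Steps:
K(R, M) = -114*M + M*R (K(R, M) = M*R - 114*M = -114*M + M*R)
√(g(-25) + K(220, -16)) = √(-25 - 16*(-114 + 220)) = √(-25 - 16*106) = √(-25 - 1696) = √(-1721) = I*√1721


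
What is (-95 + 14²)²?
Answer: 10201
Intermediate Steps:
(-95 + 14²)² = (-95 + 196)² = 101² = 10201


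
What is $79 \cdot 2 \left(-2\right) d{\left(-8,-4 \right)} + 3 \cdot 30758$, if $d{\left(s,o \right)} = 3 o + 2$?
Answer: $95434$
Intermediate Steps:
$d{\left(s,o \right)} = 2 + 3 o$
$79 \cdot 2 \left(-2\right) d{\left(-8,-4 \right)} + 3 \cdot 30758 = 79 \cdot 2 \left(-2\right) \left(2 + 3 \left(-4\right)\right) + 3 \cdot 30758 = 79 \left(-4\right) \left(2 - 12\right) + 92274 = \left(-316\right) \left(-10\right) + 92274 = 3160 + 92274 = 95434$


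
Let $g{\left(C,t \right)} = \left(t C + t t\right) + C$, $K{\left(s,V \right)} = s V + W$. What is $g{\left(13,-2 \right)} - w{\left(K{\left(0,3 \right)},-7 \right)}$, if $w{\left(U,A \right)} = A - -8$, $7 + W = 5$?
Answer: $-10$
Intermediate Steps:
$W = -2$ ($W = -7 + 5 = -2$)
$K{\left(s,V \right)} = -2 + V s$ ($K{\left(s,V \right)} = s V - 2 = V s - 2 = -2 + V s$)
$g{\left(C,t \right)} = C + t^{2} + C t$ ($g{\left(C,t \right)} = \left(C t + t^{2}\right) + C = \left(t^{2} + C t\right) + C = C + t^{2} + C t$)
$w{\left(U,A \right)} = 8 + A$ ($w{\left(U,A \right)} = A + 8 = 8 + A$)
$g{\left(13,-2 \right)} - w{\left(K{\left(0,3 \right)},-7 \right)} = \left(13 + \left(-2\right)^{2} + 13 \left(-2\right)\right) - \left(8 - 7\right) = \left(13 + 4 - 26\right) - 1 = -9 - 1 = -10$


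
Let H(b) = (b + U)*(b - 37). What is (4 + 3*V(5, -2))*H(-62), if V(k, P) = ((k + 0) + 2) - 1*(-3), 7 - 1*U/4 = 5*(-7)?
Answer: -356796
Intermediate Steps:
U = 168 (U = 28 - 20*(-7) = 28 - 4*(-35) = 28 + 140 = 168)
V(k, P) = 5 + k (V(k, P) = (k + 2) + 3 = (2 + k) + 3 = 5 + k)
H(b) = (-37 + b)*(168 + b) (H(b) = (b + 168)*(b - 37) = (168 + b)*(-37 + b) = (-37 + b)*(168 + b))
(4 + 3*V(5, -2))*H(-62) = (4 + 3*(5 + 5))*(-6216 + (-62)² + 131*(-62)) = (4 + 3*10)*(-6216 + 3844 - 8122) = (4 + 30)*(-10494) = 34*(-10494) = -356796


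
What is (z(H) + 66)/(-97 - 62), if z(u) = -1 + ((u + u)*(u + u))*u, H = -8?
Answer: 661/53 ≈ 12.472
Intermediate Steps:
z(u) = -1 + 4*u**3 (z(u) = -1 + ((2*u)*(2*u))*u = -1 + (4*u**2)*u = -1 + 4*u**3)
(z(H) + 66)/(-97 - 62) = ((-1 + 4*(-8)**3) + 66)/(-97 - 62) = ((-1 + 4*(-512)) + 66)/(-159) = -((-1 - 2048) + 66)/159 = -(-2049 + 66)/159 = -1/159*(-1983) = 661/53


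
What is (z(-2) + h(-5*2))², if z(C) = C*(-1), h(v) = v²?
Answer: 10404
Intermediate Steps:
z(C) = -C
(z(-2) + h(-5*2))² = (-1*(-2) + (-5*2)²)² = (2 + (-10)²)² = (2 + 100)² = 102² = 10404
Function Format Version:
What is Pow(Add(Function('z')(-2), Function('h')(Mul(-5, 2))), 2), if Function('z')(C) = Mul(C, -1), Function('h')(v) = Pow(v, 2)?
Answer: 10404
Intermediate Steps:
Function('z')(C) = Mul(-1, C)
Pow(Add(Function('z')(-2), Function('h')(Mul(-5, 2))), 2) = Pow(Add(Mul(-1, -2), Pow(Mul(-5, 2), 2)), 2) = Pow(Add(2, Pow(-10, 2)), 2) = Pow(Add(2, 100), 2) = Pow(102, 2) = 10404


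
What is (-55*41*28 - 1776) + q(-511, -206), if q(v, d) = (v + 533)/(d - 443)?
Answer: -3830046/59 ≈ -64916.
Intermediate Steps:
q(v, d) = (533 + v)/(-443 + d)
(-55*41*28 - 1776) + q(-511, -206) = (-55*41*28 - 1776) + (533 - 511)/(-443 - 206) = (-2255*28 - 1776) + 22/(-649) = (-63140 - 1776) - 1/649*22 = -64916 - 2/59 = -3830046/59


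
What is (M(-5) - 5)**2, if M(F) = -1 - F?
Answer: 1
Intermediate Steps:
(M(-5) - 5)**2 = ((-1 - 1*(-5)) - 5)**2 = ((-1 + 5) - 5)**2 = (4 - 5)**2 = (-1)**2 = 1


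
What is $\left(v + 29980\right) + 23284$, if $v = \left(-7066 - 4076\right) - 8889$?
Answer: $33233$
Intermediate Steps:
$v = -20031$ ($v = -11142 - 8889 = -20031$)
$\left(v + 29980\right) + 23284 = \left(-20031 + 29980\right) + 23284 = 9949 + 23284 = 33233$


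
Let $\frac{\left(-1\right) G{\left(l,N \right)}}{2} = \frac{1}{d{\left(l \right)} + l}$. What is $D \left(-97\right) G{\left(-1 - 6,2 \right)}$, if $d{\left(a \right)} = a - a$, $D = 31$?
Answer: $- \frac{6014}{7} \approx -859.14$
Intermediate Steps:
$d{\left(a \right)} = 0$
$G{\left(l,N \right)} = - \frac{2}{l}$ ($G{\left(l,N \right)} = - \frac{2}{0 + l} = - \frac{2}{l}$)
$D \left(-97\right) G{\left(-1 - 6,2 \right)} = 31 \left(-97\right) \left(- \frac{2}{-1 - 6}\right) = - 3007 \left(- \frac{2}{-1 - 6}\right) = - 3007 \left(- \frac{2}{-7}\right) = - 3007 \left(\left(-2\right) \left(- \frac{1}{7}\right)\right) = \left(-3007\right) \frac{2}{7} = - \frac{6014}{7}$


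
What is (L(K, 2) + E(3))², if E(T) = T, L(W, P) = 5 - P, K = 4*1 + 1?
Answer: 36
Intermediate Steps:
K = 5 (K = 4 + 1 = 5)
(L(K, 2) + E(3))² = ((5 - 1*2) + 3)² = ((5 - 2) + 3)² = (3 + 3)² = 6² = 36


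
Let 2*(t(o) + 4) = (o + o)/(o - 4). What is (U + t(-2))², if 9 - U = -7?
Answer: 1369/9 ≈ 152.11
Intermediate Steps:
U = 16 (U = 9 - 1*(-7) = 9 + 7 = 16)
t(o) = -4 + o/(-4 + o) (t(o) = -4 + ((o + o)/(o - 4))/2 = -4 + ((2*o)/(-4 + o))/2 = -4 + (2*o/(-4 + o))/2 = -4 + o/(-4 + o))
(U + t(-2))² = (16 + (16 - 3*(-2))/(-4 - 2))² = (16 + (16 + 6)/(-6))² = (16 - ⅙*22)² = (16 - 11/3)² = (37/3)² = 1369/9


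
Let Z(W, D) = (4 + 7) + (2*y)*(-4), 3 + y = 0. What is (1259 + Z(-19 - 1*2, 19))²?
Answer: 1674436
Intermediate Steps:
y = -3 (y = -3 + 0 = -3)
Z(W, D) = 35 (Z(W, D) = (4 + 7) + (2*(-3))*(-4) = 11 - 6*(-4) = 11 + 24 = 35)
(1259 + Z(-19 - 1*2, 19))² = (1259 + 35)² = 1294² = 1674436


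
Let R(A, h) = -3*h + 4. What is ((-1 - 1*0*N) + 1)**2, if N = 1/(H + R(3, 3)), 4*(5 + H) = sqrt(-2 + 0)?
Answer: 0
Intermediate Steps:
R(A, h) = 4 - 3*h
H = -5 + I*sqrt(2)/4 (H = -5 + sqrt(-2 + 0)/4 = -5 + sqrt(-2)/4 = -5 + (I*sqrt(2))/4 = -5 + I*sqrt(2)/4 ≈ -5.0 + 0.35355*I)
N = 1/(-10 + I*sqrt(2)/4) (N = 1/((-5 + I*sqrt(2)/4) + (4 - 3*3)) = 1/((-5 + I*sqrt(2)/4) + (4 - 9)) = 1/((-5 + I*sqrt(2)/4) - 5) = 1/(-10 + I*sqrt(2)/4) ≈ -0.099875 - 0.0035311*I)
((-1 - 1*0*N) + 1)**2 = ((-1 - 1*0*(-80/801 - 2*I*sqrt(2)/801)) + 1)**2 = ((-1 - 0*(-80/801 - 2*I*sqrt(2)/801)) + 1)**2 = ((-1 - 1*0) + 1)**2 = ((-1 + 0) + 1)**2 = (-1 + 1)**2 = 0**2 = 0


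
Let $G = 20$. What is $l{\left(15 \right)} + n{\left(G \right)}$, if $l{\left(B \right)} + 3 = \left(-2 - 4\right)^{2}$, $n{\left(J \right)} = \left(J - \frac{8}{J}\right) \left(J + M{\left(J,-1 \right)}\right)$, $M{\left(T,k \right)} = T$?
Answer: $817$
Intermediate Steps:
$n{\left(J \right)} = 2 J \left(J - \frac{8}{J}\right)$ ($n{\left(J \right)} = \left(J - \frac{8}{J}\right) \left(J + J\right) = \left(J - \frac{8}{J}\right) 2 J = 2 J \left(J - \frac{8}{J}\right)$)
$l{\left(B \right)} = 33$ ($l{\left(B \right)} = -3 + \left(-2 - 4\right)^{2} = -3 + \left(-6\right)^{2} = -3 + 36 = 33$)
$l{\left(15 \right)} + n{\left(G \right)} = 33 - \left(16 - 2 \cdot 20^{2}\right) = 33 + \left(-16 + 2 \cdot 400\right) = 33 + \left(-16 + 800\right) = 33 + 784 = 817$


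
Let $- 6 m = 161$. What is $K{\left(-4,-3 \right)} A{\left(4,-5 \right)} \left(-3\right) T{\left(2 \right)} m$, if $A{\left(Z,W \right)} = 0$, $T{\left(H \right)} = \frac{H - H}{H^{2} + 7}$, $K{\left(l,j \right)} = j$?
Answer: $0$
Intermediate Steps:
$m = - \frac{161}{6}$ ($m = \left(- \frac{1}{6}\right) 161 = - \frac{161}{6} \approx -26.833$)
$T{\left(H \right)} = 0$ ($T{\left(H \right)} = \frac{0}{7 + H^{2}} = 0$)
$K{\left(-4,-3 \right)} A{\left(4,-5 \right)} \left(-3\right) T{\left(2 \right)} m = \left(-3\right) 0 \left(-3\right) 0 \left(- \frac{161}{6}\right) = 0 \left(-3\right) 0 \left(- \frac{161}{6}\right) = 0 \cdot 0 \left(- \frac{161}{6}\right) = 0 \left(- \frac{161}{6}\right) = 0$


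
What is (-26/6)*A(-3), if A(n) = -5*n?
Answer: -65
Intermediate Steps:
(-26/6)*A(-3) = (-26/6)*(-5*(-3)) = -26*⅙*15 = -13/3*15 = -65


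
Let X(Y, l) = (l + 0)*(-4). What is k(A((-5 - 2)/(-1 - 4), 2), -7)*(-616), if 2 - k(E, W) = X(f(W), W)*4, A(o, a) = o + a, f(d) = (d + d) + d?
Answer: 67760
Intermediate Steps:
f(d) = 3*d (f(d) = 2*d + d = 3*d)
X(Y, l) = -4*l (X(Y, l) = l*(-4) = -4*l)
A(o, a) = a + o
k(E, W) = 2 + 16*W (k(E, W) = 2 - (-4*W)*4 = 2 - (-16)*W = 2 + 16*W)
k(A((-5 - 2)/(-1 - 4), 2), -7)*(-616) = (2 + 16*(-7))*(-616) = (2 - 112)*(-616) = -110*(-616) = 67760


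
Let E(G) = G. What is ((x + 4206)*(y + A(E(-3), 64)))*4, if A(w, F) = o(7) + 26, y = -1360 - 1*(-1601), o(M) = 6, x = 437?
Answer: 5070156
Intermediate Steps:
y = 241 (y = -1360 + 1601 = 241)
A(w, F) = 32 (A(w, F) = 6 + 26 = 32)
((x + 4206)*(y + A(E(-3), 64)))*4 = ((437 + 4206)*(241 + 32))*4 = (4643*273)*4 = 1267539*4 = 5070156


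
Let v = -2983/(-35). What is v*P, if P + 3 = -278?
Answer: -838223/35 ≈ -23949.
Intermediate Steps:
v = 2983/35 (v = -2983*(-1/35) = 2983/35 ≈ 85.229)
P = -281 (P = -3 - 278 = -281)
v*P = (2983/35)*(-281) = -838223/35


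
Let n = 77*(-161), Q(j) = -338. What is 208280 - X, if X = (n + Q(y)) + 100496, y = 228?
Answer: 120519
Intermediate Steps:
n = -12397
X = 87761 (X = (-12397 - 338) + 100496 = -12735 + 100496 = 87761)
208280 - X = 208280 - 1*87761 = 208280 - 87761 = 120519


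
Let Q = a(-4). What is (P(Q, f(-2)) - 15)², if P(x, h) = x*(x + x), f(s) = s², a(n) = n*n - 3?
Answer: 104329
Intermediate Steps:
a(n) = -3 + n² (a(n) = n² - 3 = -3 + n²)
Q = 13 (Q = -3 + (-4)² = -3 + 16 = 13)
P(x, h) = 2*x² (P(x, h) = x*(2*x) = 2*x²)
(P(Q, f(-2)) - 15)² = (2*13² - 15)² = (2*169 - 15)² = (338 - 15)² = 323² = 104329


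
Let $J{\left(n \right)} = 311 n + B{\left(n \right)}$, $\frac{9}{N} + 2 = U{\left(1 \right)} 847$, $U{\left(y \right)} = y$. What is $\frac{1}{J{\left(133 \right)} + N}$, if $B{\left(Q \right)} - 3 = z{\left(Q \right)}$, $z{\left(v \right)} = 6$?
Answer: $\frac{845}{34959349} \approx 2.4171 \cdot 10^{-5}$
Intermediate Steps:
$B{\left(Q \right)} = 9$ ($B{\left(Q \right)} = 3 + 6 = 9$)
$N = \frac{9}{845}$ ($N = \frac{9}{-2 + 1 \cdot 847} = \frac{9}{-2 + 847} = \frac{9}{845} \approx 0.010651$)
$J{\left(n \right)} = 9 + 311 n$ ($J{\left(n \right)} = 311 n + 9 = 9 + 311 n$)
$\frac{1}{J{\left(133 \right)} + N} = \frac{1}{\left(9 + 311 \cdot 133\right) + \frac{9}{845}} = \frac{1}{\left(9 + 41363\right) + \frac{9}{845}} = \frac{1}{41372 + \frac{9}{845}} = \frac{1}{\frac{34959349}{845}} = \frac{845}{34959349}$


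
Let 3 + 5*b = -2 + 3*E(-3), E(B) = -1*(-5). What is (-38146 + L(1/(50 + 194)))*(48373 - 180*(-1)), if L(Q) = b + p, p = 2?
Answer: -1851908526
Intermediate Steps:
E(B) = 5
b = 2 (b = -⅗ + (-2 + 3*5)/5 = -⅗ + (-2 + 15)/5 = -⅗ + (⅕)*13 = -⅗ + 13/5 = 2)
L(Q) = 4 (L(Q) = 2 + 2 = 4)
(-38146 + L(1/(50 + 194)))*(48373 - 180*(-1)) = (-38146 + 4)*(48373 - 180*(-1)) = -38142*(48373 + 180) = -38142*48553 = -1851908526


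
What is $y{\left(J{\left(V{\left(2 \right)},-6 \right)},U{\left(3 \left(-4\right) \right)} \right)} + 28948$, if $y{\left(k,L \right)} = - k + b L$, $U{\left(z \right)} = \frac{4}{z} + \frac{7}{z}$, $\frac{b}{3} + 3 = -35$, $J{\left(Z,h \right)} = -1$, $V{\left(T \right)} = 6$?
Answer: $\frac{58107}{2} \approx 29054.0$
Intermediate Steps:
$b = -114$ ($b = -9 + 3 \left(-35\right) = -9 - 105 = -114$)
$U{\left(z \right)} = \frac{11}{z}$
$y{\left(k,L \right)} = - k - 114 L$
$y{\left(J{\left(V{\left(2 \right)},-6 \right)},U{\left(3 \left(-4\right) \right)} \right)} + 28948 = \left(\left(-1\right) \left(-1\right) - 114 \frac{11}{3 \left(-4\right)}\right) + 28948 = \left(1 - 114 \frac{11}{-12}\right) + 28948 = \left(1 - 114 \cdot 11 \left(- \frac{1}{12}\right)\right) + 28948 = \left(1 - - \frac{209}{2}\right) + 28948 = \left(1 + \frac{209}{2}\right) + 28948 = \frac{211}{2} + 28948 = \frac{58107}{2}$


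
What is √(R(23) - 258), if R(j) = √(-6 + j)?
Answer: √(-258 + √17) ≈ 15.934*I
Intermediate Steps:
√(R(23) - 258) = √(√(-6 + 23) - 258) = √(√17 - 258) = √(-258 + √17)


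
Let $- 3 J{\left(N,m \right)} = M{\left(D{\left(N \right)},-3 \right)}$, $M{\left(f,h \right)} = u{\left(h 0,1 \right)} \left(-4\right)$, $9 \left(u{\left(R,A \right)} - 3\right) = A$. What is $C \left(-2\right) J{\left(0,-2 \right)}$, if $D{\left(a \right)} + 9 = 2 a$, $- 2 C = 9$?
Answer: $\frac{112}{3} \approx 37.333$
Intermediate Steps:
$C = - \frac{9}{2}$ ($C = \left(- \frac{1}{2}\right) 9 = - \frac{9}{2} \approx -4.5$)
$D{\left(a \right)} = -9 + 2 a$
$u{\left(R,A \right)} = 3 + \frac{A}{9}$
$M{\left(f,h \right)} = - \frac{112}{9}$ ($M{\left(f,h \right)} = \left(3 + \frac{1}{9} \cdot 1\right) \left(-4\right) = \left(3 + \frac{1}{9}\right) \left(-4\right) = \frac{28}{9} \left(-4\right) = - \frac{112}{9}$)
$J{\left(N,m \right)} = \frac{112}{27}$ ($J{\left(N,m \right)} = \left(- \frac{1}{3}\right) \left(- \frac{112}{9}\right) = \frac{112}{27}$)
$C \left(-2\right) J{\left(0,-2 \right)} = \left(- \frac{9}{2}\right) \left(-2\right) \frac{112}{27} = 9 \cdot \frac{112}{27} = \frac{112}{3}$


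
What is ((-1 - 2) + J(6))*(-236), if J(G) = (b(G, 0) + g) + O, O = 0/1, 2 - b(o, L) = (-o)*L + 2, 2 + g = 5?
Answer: 0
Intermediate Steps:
g = 3 (g = -2 + 5 = 3)
b(o, L) = L*o (b(o, L) = 2 - ((-o)*L + 2) = 2 - (-L*o + 2) = 2 - (2 - L*o) = 2 + (-2 + L*o) = L*o)
O = 0 (O = 0*1 = 0)
J(G) = 3 (J(G) = (0*G + 3) + 0 = (0 + 3) + 0 = 3 + 0 = 3)
((-1 - 2) + J(6))*(-236) = ((-1 - 2) + 3)*(-236) = (-3 + 3)*(-236) = 0*(-236) = 0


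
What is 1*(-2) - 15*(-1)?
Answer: 13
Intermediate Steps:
1*(-2) - 15*(-1) = -2 + 15 = 13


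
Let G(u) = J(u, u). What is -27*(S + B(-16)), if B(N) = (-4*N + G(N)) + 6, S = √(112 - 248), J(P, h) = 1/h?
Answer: -30213/16 - 54*I*√34 ≈ -1888.3 - 314.87*I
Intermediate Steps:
G(u) = 1/u
S = 2*I*√34 (S = √(-136) = 2*I*√34 ≈ 11.662*I)
B(N) = 6 + 1/N - 4*N (B(N) = (-4*N + 1/N) + 6 = (1/N - 4*N) + 6 = 6 + 1/N - 4*N)
-27*(S + B(-16)) = -27*(2*I*√34 + (6 + 1/(-16) - 4*(-16))) = -27*(2*I*√34 + (6 - 1/16 + 64)) = -27*(2*I*√34 + 1119/16) = -27*(1119/16 + 2*I*√34) = -30213/16 - 54*I*√34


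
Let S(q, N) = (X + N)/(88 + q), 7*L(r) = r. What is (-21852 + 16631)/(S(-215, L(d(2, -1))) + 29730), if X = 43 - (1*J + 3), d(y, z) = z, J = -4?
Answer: -4641469/26429663 ≈ -0.17562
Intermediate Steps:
L(r) = r/7
X = 44 (X = 43 - (1*(-4) + 3) = 43 - (-4 + 3) = 43 - 1*(-1) = 43 + 1 = 44)
S(q, N) = (44 + N)/(88 + q)
(-21852 + 16631)/(S(-215, L(d(2, -1))) + 29730) = (-21852 + 16631)/((44 + (⅐)*(-1))/(88 - 215) + 29730) = -5221/((44 - ⅐)/(-127) + 29730) = -5221/(-1/127*307/7 + 29730) = -5221/(-307/889 + 29730) = -5221/26429663/889 = -5221*889/26429663 = -4641469/26429663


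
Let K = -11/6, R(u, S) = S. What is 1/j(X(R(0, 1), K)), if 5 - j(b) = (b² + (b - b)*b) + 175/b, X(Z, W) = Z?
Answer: -1/171 ≈ -0.0058480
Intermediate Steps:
K = -11/6 (K = -11*⅙ = -11/6 ≈ -1.8333)
j(b) = 5 - b² - 175/b (j(b) = 5 - ((b² + (b - b)*b) + 175/b) = 5 - ((b² + 0*b) + 175/b) = 5 - ((b² + 0) + 175/b) = 5 - (b² + 175/b) = 5 + (-b² - 175/b) = 5 - b² - 175/b)
1/j(X(R(0, 1), K)) = 1/(5 - 1*1² - 175/1) = 1/(5 - 1*1 - 175*1) = 1/(5 - 1 - 175) = 1/(-171) = -1/171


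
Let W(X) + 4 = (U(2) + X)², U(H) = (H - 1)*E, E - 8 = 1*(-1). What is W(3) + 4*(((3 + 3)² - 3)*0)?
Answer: 96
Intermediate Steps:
E = 7 (E = 8 + 1*(-1) = 8 - 1 = 7)
U(H) = -7 + 7*H (U(H) = (H - 1)*7 = (-1 + H)*7 = -7 + 7*H)
W(X) = -4 + (7 + X)² (W(X) = -4 + ((-7 + 7*2) + X)² = -4 + ((-7 + 14) + X)² = -4 + (7 + X)²)
W(3) + 4*(((3 + 3)² - 3)*0) = (-4 + (7 + 3)²) + 4*(((3 + 3)² - 3)*0) = (-4 + 10²) + 4*((6² - 3)*0) = (-4 + 100) + 4*((36 - 3)*0) = 96 + 4*(33*0) = 96 + 4*0 = 96 + 0 = 96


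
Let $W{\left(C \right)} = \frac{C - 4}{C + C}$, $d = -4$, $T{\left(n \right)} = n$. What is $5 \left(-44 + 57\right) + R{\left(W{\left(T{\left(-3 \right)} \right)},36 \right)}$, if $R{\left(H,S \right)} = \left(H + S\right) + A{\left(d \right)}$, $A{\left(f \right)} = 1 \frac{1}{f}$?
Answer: $\frac{1223}{12} \approx 101.92$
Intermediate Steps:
$W{\left(C \right)} = \frac{-4 + C}{2 C}$
$A{\left(f \right)} = \frac{1}{f}$
$R{\left(H,S \right)} = - \frac{1}{4} + H + S$ ($R{\left(H,S \right)} = \left(H + S\right) + \frac{1}{-4} = \left(H + S\right) - \frac{1}{4} = - \frac{1}{4} + H + S$)
$5 \left(-44 + 57\right) + R{\left(W{\left(T{\left(-3 \right)} \right)},36 \right)} = 5 \left(-44 + 57\right) + \left(- \frac{1}{4} + \frac{-4 - 3}{2 \left(-3\right)} + 36\right) = 5 \cdot 13 + \left(- \frac{1}{4} + \frac{1}{2} \left(- \frac{1}{3}\right) \left(-7\right) + 36\right) = 65 + \left(- \frac{1}{4} + \frac{7}{6} + 36\right) = 65 + \frac{443}{12} = \frac{1223}{12}$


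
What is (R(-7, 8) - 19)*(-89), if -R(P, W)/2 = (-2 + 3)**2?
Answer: 1869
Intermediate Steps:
R(P, W) = -2 (R(P, W) = -2*(-2 + 3)**2 = -2*1**2 = -2*1 = -2)
(R(-7, 8) - 19)*(-89) = (-2 - 19)*(-89) = -21*(-89) = 1869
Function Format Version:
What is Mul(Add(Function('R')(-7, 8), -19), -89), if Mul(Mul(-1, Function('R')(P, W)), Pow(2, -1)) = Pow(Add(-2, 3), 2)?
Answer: 1869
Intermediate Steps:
Function('R')(P, W) = -2 (Function('R')(P, W) = Mul(-2, Pow(Add(-2, 3), 2)) = Mul(-2, Pow(1, 2)) = Mul(-2, 1) = -2)
Mul(Add(Function('R')(-7, 8), -19), -89) = Mul(Add(-2, -19), -89) = Mul(-21, -89) = 1869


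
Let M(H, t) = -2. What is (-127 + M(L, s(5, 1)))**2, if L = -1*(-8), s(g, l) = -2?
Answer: 16641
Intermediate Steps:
L = 8
(-127 + M(L, s(5, 1)))**2 = (-127 - 2)**2 = (-129)**2 = 16641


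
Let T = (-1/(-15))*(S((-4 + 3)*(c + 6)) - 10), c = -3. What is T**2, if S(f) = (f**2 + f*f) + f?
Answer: 1/9 ≈ 0.11111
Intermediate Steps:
S(f) = f + 2*f**2 (S(f) = (f**2 + f**2) + f = 2*f**2 + f = f + 2*f**2)
T = 1/3 (T = (-1/(-15))*(((-4 + 3)*(-3 + 6))*(1 + 2*((-4 + 3)*(-3 + 6))) - 10) = (-1*(-1/15))*((-1*3)*(1 + 2*(-1*3)) - 10) = (-3*(1 + 2*(-3)) - 10)/15 = (-3*(1 - 6) - 10)/15 = (-3*(-5) - 10)/15 = (15 - 10)/15 = (1/15)*5 = 1/3 ≈ 0.33333)
T**2 = (1/3)**2 = 1/9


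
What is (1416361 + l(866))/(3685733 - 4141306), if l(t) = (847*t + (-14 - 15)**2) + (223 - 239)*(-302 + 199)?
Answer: -2152352/455573 ≈ -4.7245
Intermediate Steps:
l(t) = 2489 + 847*t (l(t) = (847*t + (-29)**2) - 16*(-103) = (847*t + 841) + 1648 = (841 + 847*t) + 1648 = 2489 + 847*t)
(1416361 + l(866))/(3685733 - 4141306) = (1416361 + (2489 + 847*866))/(3685733 - 4141306) = (1416361 + (2489 + 733502))/(-455573) = (1416361 + 735991)*(-1/455573) = 2152352*(-1/455573) = -2152352/455573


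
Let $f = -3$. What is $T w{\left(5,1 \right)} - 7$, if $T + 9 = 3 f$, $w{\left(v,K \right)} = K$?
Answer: $-25$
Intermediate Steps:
$T = -18$ ($T = -9 + 3 \left(-3\right) = -9 - 9 = -18$)
$T w{\left(5,1 \right)} - 7 = \left(-18\right) 1 - 7 = -18 - 7 = -25$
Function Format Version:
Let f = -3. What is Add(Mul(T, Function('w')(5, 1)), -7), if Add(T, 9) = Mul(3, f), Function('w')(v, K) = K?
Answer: -25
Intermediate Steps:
T = -18 (T = Add(-9, Mul(3, -3)) = Add(-9, -9) = -18)
Add(Mul(T, Function('w')(5, 1)), -7) = Add(Mul(-18, 1), -7) = Add(-18, -7) = -25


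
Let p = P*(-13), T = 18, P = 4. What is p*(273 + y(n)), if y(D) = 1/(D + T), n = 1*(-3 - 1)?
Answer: -99398/7 ≈ -14200.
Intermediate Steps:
n = -4 (n = 1*(-4) = -4)
p = -52 (p = 4*(-13) = -52)
y(D) = 1/(18 + D) (y(D) = 1/(D + 18) = 1/(18 + D))
p*(273 + y(n)) = -52*(273 + 1/(18 - 4)) = -52*(273 + 1/14) = -52*3823/14 = -99398/7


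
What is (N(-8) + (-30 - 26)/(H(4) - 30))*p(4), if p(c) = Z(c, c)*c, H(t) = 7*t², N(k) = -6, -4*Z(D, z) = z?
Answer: 1096/41 ≈ 26.732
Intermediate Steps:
Z(D, z) = -z/4
p(c) = -c²/4 (p(c) = (-c/4)*c = -c²/4)
(N(-8) + (-30 - 26)/(H(4) - 30))*p(4) = (-6 + (-30 - 26)/(7*4² - 30))*(-¼*4²) = (-6 - 56/(7*16 - 30))*(-¼*16) = (-6 - 56/(112 - 30))*(-4) = (-6 - 56/82)*(-4) = (-6 - 56*1/82)*(-4) = (-6 - 28/41)*(-4) = -274/41*(-4) = 1096/41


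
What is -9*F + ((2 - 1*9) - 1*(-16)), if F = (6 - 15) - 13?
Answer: 207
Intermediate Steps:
F = -22 (F = -9 - 13 = -22)
-9*F + ((2 - 1*9) - 1*(-16)) = -9*(-22) + ((2 - 1*9) - 1*(-16)) = 198 + ((2 - 9) + 16) = 198 + (-7 + 16) = 198 + 9 = 207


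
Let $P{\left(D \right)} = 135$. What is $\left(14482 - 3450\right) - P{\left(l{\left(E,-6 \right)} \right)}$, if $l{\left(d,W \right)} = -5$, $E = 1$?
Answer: $10897$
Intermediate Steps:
$\left(14482 - 3450\right) - P{\left(l{\left(E,-6 \right)} \right)} = \left(14482 - 3450\right) - 135 = 11032 - 135 = 10897$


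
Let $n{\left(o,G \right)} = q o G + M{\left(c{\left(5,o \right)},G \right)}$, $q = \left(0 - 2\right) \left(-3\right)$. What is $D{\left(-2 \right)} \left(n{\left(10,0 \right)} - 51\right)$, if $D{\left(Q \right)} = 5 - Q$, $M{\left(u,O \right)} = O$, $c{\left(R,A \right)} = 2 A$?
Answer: $-357$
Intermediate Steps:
$q = 6$ ($q = \left(-2\right) \left(-3\right) = 6$)
$n{\left(o,G \right)} = G + 6 G o$ ($n{\left(o,G \right)} = 6 o G + G = 6 G o + G = G + 6 G o$)
$D{\left(-2 \right)} \left(n{\left(10,0 \right)} - 51\right) = \left(5 - -2\right) \left(0 \left(1 + 6 \cdot 10\right) - 51\right) = \left(5 + 2\right) \left(0 \left(1 + 60\right) - 51\right) = 7 \left(0 \cdot 61 - 51\right) = 7 \left(0 - 51\right) = 7 \left(-51\right) = -357$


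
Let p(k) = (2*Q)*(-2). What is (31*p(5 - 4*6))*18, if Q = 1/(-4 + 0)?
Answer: 558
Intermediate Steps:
Q = -1/4 (Q = 1/(-4) = -1/4 ≈ -0.25000)
p(k) = 1 (p(k) = (2*(-1/4))*(-2) = -1/2*(-2) = 1)
(31*p(5 - 4*6))*18 = (31*1)*18 = 31*18 = 558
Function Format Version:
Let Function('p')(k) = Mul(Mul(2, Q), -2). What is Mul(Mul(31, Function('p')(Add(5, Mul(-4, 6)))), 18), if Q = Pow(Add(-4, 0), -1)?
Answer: 558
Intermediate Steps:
Q = Rational(-1, 4) (Q = Pow(-4, -1) = Rational(-1, 4) ≈ -0.25000)
Function('p')(k) = 1 (Function('p')(k) = Mul(Mul(2, Rational(-1, 4)), -2) = Mul(Rational(-1, 2), -2) = 1)
Mul(Mul(31, Function('p')(Add(5, Mul(-4, 6)))), 18) = Mul(Mul(31, 1), 18) = Mul(31, 18) = 558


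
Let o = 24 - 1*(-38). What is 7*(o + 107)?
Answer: 1183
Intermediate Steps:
o = 62 (o = 24 + 38 = 62)
7*(o + 107) = 7*(62 + 107) = 7*169 = 1183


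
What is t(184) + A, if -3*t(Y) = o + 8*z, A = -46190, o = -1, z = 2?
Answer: -46195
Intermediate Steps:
t(Y) = -5 (t(Y) = -(-1 + 8*2)/3 = -(-1 + 16)/3 = -⅓*15 = -5)
t(184) + A = -5 - 46190 = -46195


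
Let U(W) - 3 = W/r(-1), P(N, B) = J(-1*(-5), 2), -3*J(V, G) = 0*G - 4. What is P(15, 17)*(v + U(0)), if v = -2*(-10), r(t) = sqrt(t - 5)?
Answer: 92/3 ≈ 30.667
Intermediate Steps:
r(t) = sqrt(-5 + t)
J(V, G) = 4/3 (J(V, G) = -(0*G - 4)/3 = -(0 - 4)/3 = -1/3*(-4) = 4/3)
P(N, B) = 4/3
v = 20
U(W) = 3 - I*W*sqrt(6)/6 (U(W) = 3 + W/(sqrt(-5 - 1)) = 3 + W/(sqrt(-6)) = 3 + W/((I*sqrt(6))) = 3 + W*(-I*sqrt(6)/6) = 3 - I*W*sqrt(6)/6)
P(15, 17)*(v + U(0)) = 4*(20 + (3 - 1/6*I*0*sqrt(6)))/3 = 4*(20 + (3 + 0))/3 = 4*(20 + 3)/3 = (4/3)*23 = 92/3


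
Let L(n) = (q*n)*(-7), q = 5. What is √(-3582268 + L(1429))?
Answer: 9*I*√44843 ≈ 1905.9*I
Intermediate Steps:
L(n) = -35*n (L(n) = (5*n)*(-7) = -35*n)
√(-3582268 + L(1429)) = √(-3582268 - 35*1429) = √(-3582268 - 50015) = √(-3632283) = 9*I*√44843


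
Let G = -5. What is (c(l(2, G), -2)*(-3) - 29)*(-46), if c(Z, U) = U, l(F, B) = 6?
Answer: 1058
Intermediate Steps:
(c(l(2, G), -2)*(-3) - 29)*(-46) = (-2*(-3) - 29)*(-46) = (6 - 29)*(-46) = -23*(-46) = 1058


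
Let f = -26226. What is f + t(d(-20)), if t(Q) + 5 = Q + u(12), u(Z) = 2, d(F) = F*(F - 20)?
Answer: -25429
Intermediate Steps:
d(F) = F*(-20 + F)
t(Q) = -3 + Q (t(Q) = -5 + (Q + 2) = -5 + (2 + Q) = -3 + Q)
f + t(d(-20)) = -26226 + (-3 - 20*(-20 - 20)) = -26226 + (-3 - 20*(-40)) = -26226 + (-3 + 800) = -26226 + 797 = -25429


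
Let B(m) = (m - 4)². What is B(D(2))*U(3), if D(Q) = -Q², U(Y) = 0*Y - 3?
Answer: -192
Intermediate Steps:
U(Y) = -3 (U(Y) = 0 - 3 = -3)
B(m) = (-4 + m)²
B(D(2))*U(3) = (-4 - 1*2²)²*(-3) = (-4 - 1*4)²*(-3) = (-4 - 4)²*(-3) = (-8)²*(-3) = 64*(-3) = -192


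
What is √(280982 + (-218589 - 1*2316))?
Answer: √60077 ≈ 245.11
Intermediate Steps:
√(280982 + (-218589 - 1*2316)) = √(280982 + (-218589 - 2316)) = √(280982 - 220905) = √60077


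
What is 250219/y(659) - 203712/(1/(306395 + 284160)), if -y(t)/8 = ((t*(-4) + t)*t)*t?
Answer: -826312740475023317141/6868588296 ≈ -1.2030e+11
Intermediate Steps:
y(t) = 24*t³ (y(t) = -8*(t*(-4) + t)*t*t = -8*(-4*t + t)*t*t = -8*(-3*t)*t*t = -8*(-3*t²)*t = -(-24)*t³ = 24*t³)
250219/y(659) - 203712/(1/(306395 + 284160)) = 250219/((24*659³)) - 203712/(1/(306395 + 284160)) = 250219/((24*286191179)) - 203712/(1/590555) = 250219/6868588296 - 203712/1/590555 = 250219*(1/6868588296) - 203712*590555 = 250219/6868588296 - 120303140160 = -826312740475023317141/6868588296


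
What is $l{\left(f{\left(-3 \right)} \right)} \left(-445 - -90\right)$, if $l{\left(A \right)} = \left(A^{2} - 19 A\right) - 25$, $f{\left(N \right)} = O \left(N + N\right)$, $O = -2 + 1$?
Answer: $36565$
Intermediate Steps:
$O = -1$
$f{\left(N \right)} = - 2 N$ ($f{\left(N \right)} = - (N + N) = - 2 N$)
$l{\left(A \right)} = -25 + A^{2} - 19 A$
$l{\left(f{\left(-3 \right)} \right)} \left(-445 - -90\right) = \left(-25 + \left(\left(-2\right) \left(-3\right)\right)^{2} - 19 \left(\left(-2\right) \left(-3\right)\right)\right) \left(-445 - -90\right) = \left(-25 + 6^{2} - 114\right) \left(-445 + 90\right) = \left(-25 + 36 - 114\right) \left(-355\right) = \left(-103\right) \left(-355\right) = 36565$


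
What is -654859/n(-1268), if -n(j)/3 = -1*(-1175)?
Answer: 654859/3525 ≈ 185.78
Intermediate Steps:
n(j) = -3525 (n(j) = -(-3)*(-1175) = -3*1175 = -3525)
-654859/n(-1268) = -654859/(-3525) = -654859*(-1/3525) = 654859/3525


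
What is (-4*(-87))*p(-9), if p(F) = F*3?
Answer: -9396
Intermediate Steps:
p(F) = 3*F
(-4*(-87))*p(-9) = (-4*(-87))*(3*(-9)) = 348*(-27) = -9396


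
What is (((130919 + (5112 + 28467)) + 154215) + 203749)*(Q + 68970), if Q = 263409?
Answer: 173655397098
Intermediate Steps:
(((130919 + (5112 + 28467)) + 154215) + 203749)*(Q + 68970) = (((130919 + (5112 + 28467)) + 154215) + 203749)*(263409 + 68970) = (((130919 + 33579) + 154215) + 203749)*332379 = ((164498 + 154215) + 203749)*332379 = (318713 + 203749)*332379 = 522462*332379 = 173655397098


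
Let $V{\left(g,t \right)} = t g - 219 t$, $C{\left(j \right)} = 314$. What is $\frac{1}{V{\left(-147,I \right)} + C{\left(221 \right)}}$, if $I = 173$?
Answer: $- \frac{1}{63004} \approx -1.5872 \cdot 10^{-5}$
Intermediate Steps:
$V{\left(g,t \right)} = - 219 t + g t$ ($V{\left(g,t \right)} = g t - 219 t = - 219 t + g t$)
$\frac{1}{V{\left(-147,I \right)} + C{\left(221 \right)}} = \frac{1}{173 \left(-219 - 147\right) + 314} = \frac{1}{173 \left(-366\right) + 314} = \frac{1}{-63318 + 314} = \frac{1}{-63004} = - \frac{1}{63004}$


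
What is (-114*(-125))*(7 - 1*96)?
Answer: -1268250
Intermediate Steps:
(-114*(-125))*(7 - 1*96) = 14250*(7 - 96) = 14250*(-89) = -1268250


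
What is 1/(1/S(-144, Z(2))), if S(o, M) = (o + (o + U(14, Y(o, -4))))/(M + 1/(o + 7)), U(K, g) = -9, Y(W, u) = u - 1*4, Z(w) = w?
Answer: -13563/91 ≈ -149.04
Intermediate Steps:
Y(W, u) = -4 + u (Y(W, u) = u - 4 = -4 + u)
S(o, M) = (-9 + 2*o)/(M + 1/(7 + o)) (S(o, M) = (o + (o - 9))/(M + 1/(o + 7)) = (o + (-9 + o))/(M + 1/(7 + o)) = (-9 + 2*o)/(M + 1/(7 + o)))
1/(1/S(-144, Z(2))) = 1/(1/((-63 + 2*(-144)² + 5*(-144))/(1 + 7*2 + 2*(-144)))) = 1/(1/((-63 + 2*20736 - 720)/(1 + 14 - 288))) = 1/(1/((-63 + 41472 - 720)/(-273))) = 1/(1/(-1/273*40689)) = 1/(1/(-13563/91)) = 1/(-91/13563) = -13563/91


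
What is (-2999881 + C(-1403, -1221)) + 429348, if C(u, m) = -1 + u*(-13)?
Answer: -2552295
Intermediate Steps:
C(u, m) = -1 - 13*u
(-2999881 + C(-1403, -1221)) + 429348 = (-2999881 + (-1 - 13*(-1403))) + 429348 = (-2999881 + (-1 + 18239)) + 429348 = (-2999881 + 18238) + 429348 = -2981643 + 429348 = -2552295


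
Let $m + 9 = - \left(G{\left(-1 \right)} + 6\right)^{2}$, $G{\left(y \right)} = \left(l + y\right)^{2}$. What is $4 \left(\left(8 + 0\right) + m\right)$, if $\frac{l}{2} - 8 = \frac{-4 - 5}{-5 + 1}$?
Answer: $- \frac{2387041}{4} \approx -5.9676 \cdot 10^{5}$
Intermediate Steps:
$l = \frac{41}{2}$ ($l = 16 + 2 \frac{-4 - 5}{-5 + 1} = 16 + 2 \left(- \frac{9}{-4}\right) = 16 + 2 \left(\left(-9\right) \left(- \frac{1}{4}\right)\right) = 16 + 2 \cdot \frac{9}{4} = 16 + \frac{9}{2} = \frac{41}{2} \approx 20.5$)
$G{\left(y \right)} = \left(\frac{41}{2} + y\right)^{2}$
$m = - \frac{2387169}{16}$ ($m = -9 - \left(\frac{\left(41 + 2 \left(-1\right)\right)^{2}}{4} + 6\right)^{2} = -9 - \left(\frac{\left(41 - 2\right)^{2}}{4} + 6\right)^{2} = -9 - \left(\frac{39^{2}}{4} + 6\right)^{2} = -9 - \left(\frac{1}{4} \cdot 1521 + 6\right)^{2} = -9 - \left(\frac{1521}{4} + 6\right)^{2} = -9 - \left(\frac{1545}{4}\right)^{2} = -9 - \frac{2387025}{16} = - \frac{2387169}{16} \approx -1.492 \cdot 10^{5}$)
$4 \left(\left(8 + 0\right) + m\right) = 4 \left(\left(8 + 0\right) - \frac{2387169}{16}\right) = 4 \left(8 - \frac{2387169}{16}\right) = 4 \left(- \frac{2387041}{16}\right) = - \frac{2387041}{4}$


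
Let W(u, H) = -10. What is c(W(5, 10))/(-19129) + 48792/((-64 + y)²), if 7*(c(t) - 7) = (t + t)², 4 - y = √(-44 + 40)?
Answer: 1468016067157/108702589303 - 731880*I/811801 ≈ 13.505 - 0.90155*I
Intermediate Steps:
y = 4 - 2*I (y = 4 - √(-44 + 40) = 4 - √(-4) = 4 - 2*I ≈ 4.0 - 2.0*I)
c(t) = 7 + 4*t²/7 (c(t) = 7 + (t + t)²/7 = 7 + (2*t)²/7 = 7 + (4*t²)/7 = 7 + 4*t²/7)
c(W(5, 10))/(-19129) + 48792/((-64 + y)²) = (7 + (4/7)*(-10)²)/(-19129) + 48792/((-64 + (4 - 2*I))²) = (7 + (4/7)*100)*(-1/19129) + 48792/((-60 - 2*I)²) = (7 + 400/7)*(-1/19129) + 48792/(-60 - 2*I)² = (449/7)*(-1/19129) + 48792/(-60 - 2*I)² = -449/133903 + 48792/(-60 - 2*I)²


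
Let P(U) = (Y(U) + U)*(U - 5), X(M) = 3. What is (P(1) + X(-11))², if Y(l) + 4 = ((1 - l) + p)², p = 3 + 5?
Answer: 58081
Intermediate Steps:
p = 8
Y(l) = -4 + (9 - l)² (Y(l) = -4 + ((1 - l) + 8)² = -4 + (9 - l)²)
P(U) = (-5 + U)*(-4 + U + (9 - U)²) (P(U) = ((-4 + (9 - U)²) + U)*(U - 5) = (-4 + U + (9 - U)²)*(-5 + U) = (-5 + U)*(-4 + U + (9 - U)²))
(P(1) + X(-11))² = ((-385 + 1³ - 22*1² + 162*1) + 3)² = ((-385 + 1 - 22*1 + 162) + 3)² = ((-385 + 1 - 22 + 162) + 3)² = (-244 + 3)² = (-241)² = 58081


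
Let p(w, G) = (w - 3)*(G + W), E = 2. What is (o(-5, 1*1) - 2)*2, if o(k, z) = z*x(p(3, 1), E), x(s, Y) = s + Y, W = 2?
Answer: 0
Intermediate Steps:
p(w, G) = (-3 + w)*(2 + G) (p(w, G) = (w - 3)*(G + 2) = (-3 + w)*(2 + G))
x(s, Y) = Y + s
o(k, z) = 2*z (o(k, z) = z*(2 + (-6 - 3*1 + 2*3 + 1*3)) = z*(2 + (-6 - 3 + 6 + 3)) = z*(2 + 0) = z*2 = 2*z)
(o(-5, 1*1) - 2)*2 = (2*(1*1) - 2)*2 = (2*1 - 2)*2 = (2 - 2)*2 = 0*2 = 0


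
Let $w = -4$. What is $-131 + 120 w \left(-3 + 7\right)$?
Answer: $-2051$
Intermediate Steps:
$-131 + 120 w \left(-3 + 7\right) = -131 + 120 \left(- 4 \left(-3 + 7\right)\right) = -131 + 120 \left(\left(-4\right) 4\right) = -131 + 120 \left(-16\right) = -131 - 1920 = -2051$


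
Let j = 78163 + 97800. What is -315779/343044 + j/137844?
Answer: 116908409/328378869 ≈ 0.35602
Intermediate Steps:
j = 175963
-315779/343044 + j/137844 = -315779/343044 + 175963/137844 = 116908409/328378869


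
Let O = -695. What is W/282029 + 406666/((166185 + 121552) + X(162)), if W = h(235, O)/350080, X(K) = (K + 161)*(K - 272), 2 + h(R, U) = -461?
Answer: 40151237071553279/24901081176090240 ≈ 1.6124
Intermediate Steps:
h(R, U) = -463 (h(R, U) = -2 - 461 = -463)
X(K) = (-272 + K)*(161 + K) (X(K) = (161 + K)*(-272 + K) = (-272 + K)*(161 + K))
W = -463/350080 ≈ -0.0013226
W/282029 + 406666/((166185 + 121552) + X(162)) = -463/350080/282029 + 406666/((166185 + 121552) + (-43792 + 162**2 - 111*162)) = -463/350080*1/282029 + 406666/(287737 + (-43792 + 26244 - 17982)) = -463/98732712320 + 406666/(287737 - 35530) = -463/98732712320 + 406666/252207 = 40151237071553279/24901081176090240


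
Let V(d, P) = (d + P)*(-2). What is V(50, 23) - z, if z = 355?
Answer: -501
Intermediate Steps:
V(d, P) = -2*P - 2*d (V(d, P) = (P + d)*(-2) = -2*P - 2*d)
V(50, 23) - z = (-2*23 - 2*50) - 1*355 = (-46 - 100) - 355 = -146 - 355 = -501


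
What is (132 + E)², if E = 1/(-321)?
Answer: 1795301641/103041 ≈ 17423.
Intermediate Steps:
E = -1/321 ≈ -0.0031153
(132 + E)² = (132 - 1/321)² = (42371/321)² = 1795301641/103041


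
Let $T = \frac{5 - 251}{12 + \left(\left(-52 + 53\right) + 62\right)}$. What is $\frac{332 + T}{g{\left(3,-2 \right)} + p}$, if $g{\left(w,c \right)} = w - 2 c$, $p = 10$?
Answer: $\frac{8218}{425} \approx 19.336$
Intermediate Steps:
$T = - \frac{82}{25}$ ($T = - \frac{246}{12 + \left(1 + 62\right)} = - \frac{246}{12 + 63} = - \frac{246}{75} = \left(-246\right) \frac{1}{75} = - \frac{82}{25} \approx -3.28$)
$\frac{332 + T}{g{\left(3,-2 \right)} + p} = \frac{332 - \frac{82}{25}}{\left(3 - -4\right) + 10} = \frac{8218}{25 \left(\left(3 + 4\right) + 10\right)} = \frac{8218}{25 \left(7 + 10\right)} = \frac{8218}{25 \cdot 17} = \frac{8218}{25} \cdot \frac{1}{17} = \frac{8218}{425}$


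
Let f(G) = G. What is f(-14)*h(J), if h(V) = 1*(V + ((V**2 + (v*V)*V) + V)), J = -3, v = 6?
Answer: -798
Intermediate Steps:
h(V) = 2*V + 7*V**2 (h(V) = 1*(V + ((V**2 + (6*V)*V) + V)) = 1*(V + ((V**2 + 6*V**2) + V)) = 1*(V + (7*V**2 + V)) = 1*(V + (V + 7*V**2)) = 1*(2*V + 7*V**2) = 2*V + 7*V**2)
f(-14)*h(J) = -(-42)*(2 + 7*(-3)) = -(-42)*(2 - 21) = -(-42)*(-19) = -14*57 = -798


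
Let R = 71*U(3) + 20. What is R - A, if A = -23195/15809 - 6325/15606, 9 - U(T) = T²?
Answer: 5396278175/246715254 ≈ 21.872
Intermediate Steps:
U(T) = 9 - T²
A = -461973095/246715254 (A = -23195*1/15809 - 6325*1/15606 = -23195/15809 - 6325/15606 = -461973095/246715254 ≈ -1.8725)
R = 20 (R = 71*(9 - 1*3²) + 20 = 71*(9 - 1*9) + 20 = 71*(9 - 9) + 20 = 71*0 + 20 = 0 + 20 = 20)
R - A = 20 - 1*(-461973095/246715254) = 20 + 461973095/246715254 = 5396278175/246715254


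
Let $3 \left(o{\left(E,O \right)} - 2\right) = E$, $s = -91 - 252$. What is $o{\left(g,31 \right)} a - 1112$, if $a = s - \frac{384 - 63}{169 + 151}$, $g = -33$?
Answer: $\frac{634889}{320} \approx 1984.0$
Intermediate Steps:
$s = -343$
$o{\left(E,O \right)} = 2 + \frac{E}{3}$
$a = - \frac{110081}{320}$ ($a = -343 - \frac{384 - 63}{169 + 151} = -343 - \frac{321}{320} = - \frac{110081}{320} \approx -344.0$)
$o{\left(g,31 \right)} a - 1112 = \left(2 + \frac{1}{3} \left(-33\right)\right) \left(- \frac{110081}{320}\right) - 1112 = \left(2 - 11\right) \left(- \frac{110081}{320}\right) - 1112 = \left(-9\right) \left(- \frac{110081}{320}\right) - 1112 = \frac{990729}{320} - 1112 = \frac{634889}{320}$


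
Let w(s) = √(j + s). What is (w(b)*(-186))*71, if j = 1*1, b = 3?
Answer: -26412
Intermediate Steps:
j = 1
w(s) = √(1 + s)
(w(b)*(-186))*71 = (√(1 + 3)*(-186))*71 = (√4*(-186))*71 = (2*(-186))*71 = -372*71 = -26412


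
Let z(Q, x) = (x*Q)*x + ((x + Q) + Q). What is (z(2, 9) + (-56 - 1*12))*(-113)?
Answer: -12091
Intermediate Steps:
z(Q, x) = x + 2*Q + Q*x² (z(Q, x) = (Q*x)*x + ((Q + x) + Q) = Q*x² + (x + 2*Q) = x + 2*Q + Q*x²)
(z(2, 9) + (-56 - 1*12))*(-113) = ((9 + 2*2 + 2*9²) + (-56 - 1*12))*(-113) = ((9 + 4 + 2*81) + (-56 - 12))*(-113) = ((9 + 4 + 162) - 68)*(-113) = (175 - 68)*(-113) = 107*(-113) = -12091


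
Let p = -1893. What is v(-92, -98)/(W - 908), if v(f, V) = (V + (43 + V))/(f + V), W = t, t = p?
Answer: -153/532190 ≈ -0.00028749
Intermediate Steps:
t = -1893
W = -1893
v(f, V) = (43 + 2*V)/(V + f)
v(-92, -98)/(W - 908) = ((43 + 2*(-98))/(-98 - 92))/(-1893 - 908) = ((43 - 196)/(-190))/(-2801) = -1/190*(-153)*(-1/2801) = (153/190)*(-1/2801) = -153/532190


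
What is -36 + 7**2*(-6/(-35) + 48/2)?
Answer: 5742/5 ≈ 1148.4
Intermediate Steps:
-36 + 7**2*(-6/(-35) + 48/2) = -36 + 49*(-6*(-1/35) + 48*(1/2)) = -36 + 49*(6/35 + 24) = -36 + 49*(846/35) = -36 + 5922/5 = 5742/5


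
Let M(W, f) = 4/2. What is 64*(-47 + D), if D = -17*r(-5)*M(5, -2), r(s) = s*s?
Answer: -57408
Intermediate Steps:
M(W, f) = 2 (M(W, f) = 4*(1/2) = 2)
r(s) = s**2
D = -850 (D = -17*(-5)**2*2 = -425*2 = -17*50 = -850)
64*(-47 + D) = 64*(-47 - 850) = 64*(-897) = -57408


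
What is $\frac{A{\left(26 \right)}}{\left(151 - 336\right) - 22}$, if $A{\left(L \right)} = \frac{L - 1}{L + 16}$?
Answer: $- \frac{25}{8694} \approx -0.0028755$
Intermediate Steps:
$A{\left(L \right)} = \frac{-1 + L}{16 + L}$
$\frac{A{\left(26 \right)}}{\left(151 - 336\right) - 22} = \frac{\frac{1}{16 + 26} \left(-1 + 26\right)}{\left(151 - 336\right) - 22} = \frac{\frac{1}{42} \cdot 25}{-185 + \left(-33 + 11\right)} = \frac{\frac{1}{42} \cdot 25}{-185 - 22} = \frac{25}{42 \left(-207\right)} = \frac{25}{42} \left(- \frac{1}{207}\right) = - \frac{25}{8694}$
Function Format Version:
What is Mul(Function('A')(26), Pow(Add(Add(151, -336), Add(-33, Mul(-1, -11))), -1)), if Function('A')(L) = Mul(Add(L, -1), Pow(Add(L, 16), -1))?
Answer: Rational(-25, 8694) ≈ -0.0028755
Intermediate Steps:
Function('A')(L) = Mul(Pow(Add(16, L), -1), Add(-1, L)) (Function('A')(L) = Mul(Add(-1, L), Pow(Add(16, L), -1)) = Mul(Pow(Add(16, L), -1), Add(-1, L)))
Mul(Function('A')(26), Pow(Add(Add(151, -336), Add(-33, Mul(-1, -11))), -1)) = Mul(Mul(Pow(Add(16, 26), -1), Add(-1, 26)), Pow(Add(Add(151, -336), Add(-33, Mul(-1, -11))), -1)) = Mul(Mul(Pow(42, -1), 25), Pow(Add(-185, Add(-33, 11)), -1)) = Mul(Mul(Rational(1, 42), 25), Pow(Add(-185, -22), -1)) = Mul(Rational(25, 42), Pow(-207, -1)) = Mul(Rational(25, 42), Rational(-1, 207)) = Rational(-25, 8694)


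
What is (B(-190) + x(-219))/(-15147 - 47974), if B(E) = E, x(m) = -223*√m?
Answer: 190/63121 + 223*I*√219/63121 ≈ 0.0030101 + 0.052282*I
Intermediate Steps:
(B(-190) + x(-219))/(-15147 - 47974) = (-190 - 223*I*√219)/(-15147 - 47974) = (-190 - 223*I*√219)/(-63121) = (-190 - 223*I*√219)*(-1/63121) = 190/63121 + 223*I*√219/63121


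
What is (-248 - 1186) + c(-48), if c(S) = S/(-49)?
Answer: -70218/49 ≈ -1433.0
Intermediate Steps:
c(S) = -S/49 (c(S) = S*(-1/49) = -S/49)
(-248 - 1186) + c(-48) = (-248 - 1186) - 1/49*(-48) = -1434 + 48/49 = -70218/49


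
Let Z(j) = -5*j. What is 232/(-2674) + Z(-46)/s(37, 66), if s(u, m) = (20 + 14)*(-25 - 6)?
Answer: -214887/704599 ≈ -0.30498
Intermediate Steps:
s(u, m) = -1054 (s(u, m) = 34*(-31) = -1054)
232/(-2674) + Z(-46)/s(37, 66) = 232/(-2674) - 5*(-46)/(-1054) = 232*(-1/2674) + 230*(-1/1054) = -116/1337 - 115/527 = -214887/704599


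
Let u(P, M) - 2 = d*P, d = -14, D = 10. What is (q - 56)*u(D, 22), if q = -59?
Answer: 15870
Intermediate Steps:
u(P, M) = 2 - 14*P
(q - 56)*u(D, 22) = (-59 - 56)*(2 - 14*10) = -115*(2 - 140) = -115*(-138) = 15870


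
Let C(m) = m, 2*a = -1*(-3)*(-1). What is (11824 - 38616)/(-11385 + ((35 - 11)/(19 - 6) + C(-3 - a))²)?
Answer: 18111392/7696179 ≈ 2.3533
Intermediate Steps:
a = -3/2 (a = (-1*(-3)*(-1))/2 = (3*(-1))/2 = (½)*(-3) = -3/2 ≈ -1.5000)
(11824 - 38616)/(-11385 + ((35 - 11)/(19 - 6) + C(-3 - a))²) = (11824 - 38616)/(-11385 + ((35 - 11)/(19 - 6) + (-3 - 1*(-3/2)))²) = -26792/(-11385 + (24/13 + (-3 + 3/2))²) = -26792/(-11385 + (24*(1/13) - 3/2)²) = -26792/(-11385 + (24/13 - 3/2)²) = -26792/(-11385 + (9/26)²) = -26792/(-11385 + 81/676) = -26792/(-7696179/676) = -26792*(-676/7696179) = 18111392/7696179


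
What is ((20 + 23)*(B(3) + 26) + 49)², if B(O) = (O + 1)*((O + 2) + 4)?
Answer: 7371225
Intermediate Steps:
B(O) = (1 + O)*(6 + O) (B(O) = (1 + O)*((2 + O) + 4) = (1 + O)*(6 + O))
((20 + 23)*(B(3) + 26) + 49)² = ((20 + 23)*((6 + 3² + 7*3) + 26) + 49)² = (43*((6 + 9 + 21) + 26) + 49)² = (43*(36 + 26) + 49)² = (43*62 + 49)² = (2666 + 49)² = 2715² = 7371225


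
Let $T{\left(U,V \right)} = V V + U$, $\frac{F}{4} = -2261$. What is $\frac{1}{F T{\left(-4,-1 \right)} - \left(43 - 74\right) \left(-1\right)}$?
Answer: $\frac{1}{27101} \approx 3.6899 \cdot 10^{-5}$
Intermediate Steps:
$F = -9044$ ($F = 4 \left(-2261\right) = -9044$)
$T{\left(U,V \right)} = U + V^{2}$ ($T{\left(U,V \right)} = V^{2} + U = U + V^{2}$)
$\frac{1}{F T{\left(-4,-1 \right)} - \left(43 - 74\right) \left(-1\right)} = \frac{1}{- 9044 \left(-4 + \left(-1\right)^{2}\right) - \left(43 - 74\right) \left(-1\right)} = \frac{1}{- 9044 \left(-4 + 1\right) - \left(-31\right) \left(-1\right)} = \frac{1}{\left(-9044\right) \left(-3\right) - 31} = \frac{1}{27132 - 31} = \frac{1}{27101}$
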